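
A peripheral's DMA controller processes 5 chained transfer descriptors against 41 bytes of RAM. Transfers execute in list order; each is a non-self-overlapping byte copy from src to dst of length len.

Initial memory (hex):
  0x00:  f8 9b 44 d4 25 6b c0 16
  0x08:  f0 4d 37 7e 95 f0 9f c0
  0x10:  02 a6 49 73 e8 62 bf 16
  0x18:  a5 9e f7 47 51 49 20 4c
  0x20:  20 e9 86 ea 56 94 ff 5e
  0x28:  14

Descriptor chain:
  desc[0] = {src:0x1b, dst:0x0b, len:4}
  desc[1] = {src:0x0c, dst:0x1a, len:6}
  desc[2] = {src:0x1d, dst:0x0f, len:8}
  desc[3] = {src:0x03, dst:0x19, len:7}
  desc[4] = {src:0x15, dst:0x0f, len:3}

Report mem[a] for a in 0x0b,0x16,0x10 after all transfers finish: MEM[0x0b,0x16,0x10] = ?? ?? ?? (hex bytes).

  after D0: wrote 4B at 0x0b = 47514920
  after D1: wrote 6B at 0x1a = 514920c002a6
  after D2: wrote 8B at 0x0f = c002a620e986ea56
  after D3: wrote 7B at 0x19 = d4256bc016f04d
  after D4: wrote 3B at 0x0f = ea5616
query mem[0x0b]=0x47, mem[0x16]=0x56, mem[0x10]=0x56

MEM[0x0b,0x16,0x10] = 47 56 56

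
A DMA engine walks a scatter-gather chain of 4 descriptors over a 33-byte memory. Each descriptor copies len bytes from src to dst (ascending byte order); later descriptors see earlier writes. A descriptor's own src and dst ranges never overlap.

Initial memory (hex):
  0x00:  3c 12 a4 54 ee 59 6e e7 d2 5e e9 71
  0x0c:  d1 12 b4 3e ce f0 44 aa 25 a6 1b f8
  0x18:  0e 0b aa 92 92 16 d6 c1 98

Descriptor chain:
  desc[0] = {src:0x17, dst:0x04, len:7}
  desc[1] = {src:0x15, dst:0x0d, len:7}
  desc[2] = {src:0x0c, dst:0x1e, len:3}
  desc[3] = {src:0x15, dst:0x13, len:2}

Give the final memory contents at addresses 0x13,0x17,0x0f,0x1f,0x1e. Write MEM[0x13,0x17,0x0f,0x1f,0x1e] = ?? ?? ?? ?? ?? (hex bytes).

  after D0: wrote 7B at 0x04 = f80e0baa929216
  after D1: wrote 7B at 0x0d = a61bf80e0baa92
  after D2: wrote 3B at 0x1e = d1a61b
  after D3: wrote 2B at 0x13 = a61b
query mem[0x13]=0xa6, mem[0x17]=0xf8, mem[0x0f]=0xf8, mem[0x1f]=0xa6, mem[0x1e]=0xd1

MEM[0x13,0x17,0x0f,0x1f,0x1e] = a6 f8 f8 a6 d1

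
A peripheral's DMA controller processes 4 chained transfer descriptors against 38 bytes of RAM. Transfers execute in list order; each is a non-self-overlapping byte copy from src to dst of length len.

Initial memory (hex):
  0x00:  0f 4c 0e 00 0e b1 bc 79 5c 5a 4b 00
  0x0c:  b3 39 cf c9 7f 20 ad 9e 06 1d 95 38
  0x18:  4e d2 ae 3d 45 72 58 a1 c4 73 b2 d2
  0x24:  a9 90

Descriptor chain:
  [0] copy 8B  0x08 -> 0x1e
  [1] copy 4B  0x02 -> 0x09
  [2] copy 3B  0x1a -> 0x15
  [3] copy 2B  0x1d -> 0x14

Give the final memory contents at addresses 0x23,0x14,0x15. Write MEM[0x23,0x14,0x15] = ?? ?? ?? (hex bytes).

[0] 0x08->0x1e len=8 : 5c 5a 4b 00 b3 39 cf c9
[1] 0x02->0x09 len=4 : 0e 00 0e b1
[2] 0x1a->0x15 len=3 : ae 3d 45
[3] 0x1d->0x14 len=2 : 72 5c
query mem[0x23]=0x39, mem[0x14]=0x72, mem[0x15]=0x5c

MEM[0x23,0x14,0x15] = 39 72 5c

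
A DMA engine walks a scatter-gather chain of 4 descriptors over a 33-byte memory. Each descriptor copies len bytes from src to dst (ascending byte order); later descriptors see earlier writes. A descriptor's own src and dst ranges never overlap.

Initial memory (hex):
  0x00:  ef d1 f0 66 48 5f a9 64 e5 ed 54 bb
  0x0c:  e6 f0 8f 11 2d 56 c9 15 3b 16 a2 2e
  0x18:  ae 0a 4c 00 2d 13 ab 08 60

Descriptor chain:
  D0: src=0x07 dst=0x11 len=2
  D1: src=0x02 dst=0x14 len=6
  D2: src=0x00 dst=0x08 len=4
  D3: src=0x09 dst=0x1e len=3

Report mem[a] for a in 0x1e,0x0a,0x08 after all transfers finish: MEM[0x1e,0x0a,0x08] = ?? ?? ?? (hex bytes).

  after D0: wrote 2B at 0x11 = 64e5
  after D1: wrote 6B at 0x14 = f066485fa964
  after D2: wrote 4B at 0x08 = efd1f066
  after D3: wrote 3B at 0x1e = d1f066
query mem[0x1e]=0xd1, mem[0x0a]=0xf0, mem[0x08]=0xef

MEM[0x1e,0x0a,0x08] = d1 f0 ef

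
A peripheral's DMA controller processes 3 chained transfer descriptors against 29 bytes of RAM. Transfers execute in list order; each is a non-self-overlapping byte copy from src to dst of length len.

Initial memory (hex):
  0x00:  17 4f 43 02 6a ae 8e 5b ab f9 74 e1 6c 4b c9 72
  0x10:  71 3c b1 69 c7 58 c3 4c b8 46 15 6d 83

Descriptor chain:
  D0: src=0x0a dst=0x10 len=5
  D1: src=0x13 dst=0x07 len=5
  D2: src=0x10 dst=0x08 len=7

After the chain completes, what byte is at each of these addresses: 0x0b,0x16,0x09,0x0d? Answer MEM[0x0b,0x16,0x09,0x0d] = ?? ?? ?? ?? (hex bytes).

MEM[0x0b,0x16,0x09,0x0d] = 4b c3 e1 58

#0 dst[0x10+5] := {0x74,0xe1,0x6c,0x4b,0xc9}
#1 dst[0x07+5] := {0x4b,0xc9,0x58,0xc3,0x4c}
#2 dst[0x08+7] := {0x74,0xe1,0x6c,0x4b,0xc9,0x58,0xc3}
query mem[0x0b]=0x4b, mem[0x16]=0xc3, mem[0x09]=0xe1, mem[0x0d]=0x58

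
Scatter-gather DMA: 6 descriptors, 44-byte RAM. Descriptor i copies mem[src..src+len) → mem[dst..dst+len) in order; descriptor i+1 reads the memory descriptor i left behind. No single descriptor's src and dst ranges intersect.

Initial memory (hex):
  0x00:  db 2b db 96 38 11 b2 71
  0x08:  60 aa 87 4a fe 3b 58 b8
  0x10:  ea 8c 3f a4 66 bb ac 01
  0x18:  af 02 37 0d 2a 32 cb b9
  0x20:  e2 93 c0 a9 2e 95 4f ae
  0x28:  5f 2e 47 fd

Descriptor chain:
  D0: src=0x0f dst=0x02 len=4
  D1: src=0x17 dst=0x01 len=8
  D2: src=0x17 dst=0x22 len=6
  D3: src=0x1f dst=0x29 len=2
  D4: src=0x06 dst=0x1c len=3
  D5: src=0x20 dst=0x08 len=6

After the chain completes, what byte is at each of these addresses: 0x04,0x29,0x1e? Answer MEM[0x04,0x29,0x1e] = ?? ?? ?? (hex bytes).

#0 dst[0x02+4] := {0xb8,0xea,0x8c,0x3f}
#1 dst[0x01+8] := {0x01,0xaf,0x02,0x37,0x0d,0x2a,0x32,0xcb}
#2 dst[0x22+6] := {0x01,0xaf,0x02,0x37,0x0d,0x2a}
#3 dst[0x29+2] := {0xb9,0xe2}
#4 dst[0x1c+3] := {0x2a,0x32,0xcb}
#5 dst[0x08+6] := {0xe2,0x93,0x01,0xaf,0x02,0x37}
query mem[0x04]=0x37, mem[0x29]=0xb9, mem[0x1e]=0xcb

MEM[0x04,0x29,0x1e] = 37 b9 cb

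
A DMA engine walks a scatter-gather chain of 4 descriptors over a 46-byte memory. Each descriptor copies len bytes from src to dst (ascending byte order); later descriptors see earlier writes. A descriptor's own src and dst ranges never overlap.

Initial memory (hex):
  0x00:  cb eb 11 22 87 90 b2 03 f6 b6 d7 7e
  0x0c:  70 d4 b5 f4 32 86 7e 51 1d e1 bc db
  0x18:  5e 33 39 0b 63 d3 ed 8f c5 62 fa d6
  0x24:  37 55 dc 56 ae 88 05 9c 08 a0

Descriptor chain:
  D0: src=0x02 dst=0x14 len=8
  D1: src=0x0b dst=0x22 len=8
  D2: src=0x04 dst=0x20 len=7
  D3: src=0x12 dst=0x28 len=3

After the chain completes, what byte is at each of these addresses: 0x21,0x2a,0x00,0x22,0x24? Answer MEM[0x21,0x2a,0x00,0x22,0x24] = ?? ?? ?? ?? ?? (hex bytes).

MEM[0x21,0x2a,0x00,0x22,0x24] = 90 11 cb b2 f6

#0 dst[0x14+8] := {0x11,0x22,0x87,0x90,0xb2,0x03,0xf6,0xb6}
#1 dst[0x22+8] := {0x7e,0x70,0xd4,0xb5,0xf4,0x32,0x86,0x7e}
#2 dst[0x20+7] := {0x87,0x90,0xb2,0x03,0xf6,0xb6,0xd7}
#3 dst[0x28+3] := {0x7e,0x51,0x11}
query mem[0x21]=0x90, mem[0x2a]=0x11, mem[0x00]=0xcb, mem[0x22]=0xb2, mem[0x24]=0xf6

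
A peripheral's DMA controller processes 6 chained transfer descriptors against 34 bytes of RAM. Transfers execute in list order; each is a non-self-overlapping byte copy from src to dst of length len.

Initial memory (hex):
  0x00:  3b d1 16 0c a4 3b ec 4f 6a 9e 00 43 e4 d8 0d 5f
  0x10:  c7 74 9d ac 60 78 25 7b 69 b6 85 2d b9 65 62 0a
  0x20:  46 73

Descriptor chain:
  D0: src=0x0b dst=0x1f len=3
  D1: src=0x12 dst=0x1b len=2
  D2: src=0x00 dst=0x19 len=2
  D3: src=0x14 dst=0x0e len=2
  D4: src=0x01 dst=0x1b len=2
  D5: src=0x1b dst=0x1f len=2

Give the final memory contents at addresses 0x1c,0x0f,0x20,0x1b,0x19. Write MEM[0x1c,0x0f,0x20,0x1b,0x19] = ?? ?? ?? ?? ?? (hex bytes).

MEM[0x1c,0x0f,0x20,0x1b,0x19] = 16 78 16 d1 3b

D0: mem[0x1f..0x21] <- [43 e4 d8]
D1: mem[0x1b..0x1c] <- [9d ac]
D2: mem[0x19..0x1a] <- [3b d1]
D3: mem[0x0e..0x0f] <- [60 78]
D4: mem[0x1b..0x1c] <- [d1 16]
D5: mem[0x1f..0x20] <- [d1 16]
query mem[0x1c]=0x16, mem[0x0f]=0x78, mem[0x20]=0x16, mem[0x1b]=0xd1, mem[0x19]=0x3b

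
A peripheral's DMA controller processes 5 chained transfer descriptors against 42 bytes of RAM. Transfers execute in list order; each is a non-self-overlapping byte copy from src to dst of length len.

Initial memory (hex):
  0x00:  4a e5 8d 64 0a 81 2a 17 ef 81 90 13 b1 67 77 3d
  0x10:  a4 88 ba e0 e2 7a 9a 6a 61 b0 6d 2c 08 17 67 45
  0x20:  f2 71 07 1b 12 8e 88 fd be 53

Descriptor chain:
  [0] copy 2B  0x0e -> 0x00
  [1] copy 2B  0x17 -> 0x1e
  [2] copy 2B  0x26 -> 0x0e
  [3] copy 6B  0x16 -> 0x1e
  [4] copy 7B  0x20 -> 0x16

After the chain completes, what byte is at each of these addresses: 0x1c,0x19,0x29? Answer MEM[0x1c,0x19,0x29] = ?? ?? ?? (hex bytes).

#0 dst[0x00+2] := {0x77,0x3d}
#1 dst[0x1e+2] := {0x6a,0x61}
#2 dst[0x0e+2] := {0x88,0xfd}
#3 dst[0x1e+6] := {0x9a,0x6a,0x61,0xb0,0x6d,0x2c}
#4 dst[0x16+7] := {0x61,0xb0,0x6d,0x2c,0x12,0x8e,0x88}
query mem[0x1c]=0x88, mem[0x19]=0x2c, mem[0x29]=0x53

MEM[0x1c,0x19,0x29] = 88 2c 53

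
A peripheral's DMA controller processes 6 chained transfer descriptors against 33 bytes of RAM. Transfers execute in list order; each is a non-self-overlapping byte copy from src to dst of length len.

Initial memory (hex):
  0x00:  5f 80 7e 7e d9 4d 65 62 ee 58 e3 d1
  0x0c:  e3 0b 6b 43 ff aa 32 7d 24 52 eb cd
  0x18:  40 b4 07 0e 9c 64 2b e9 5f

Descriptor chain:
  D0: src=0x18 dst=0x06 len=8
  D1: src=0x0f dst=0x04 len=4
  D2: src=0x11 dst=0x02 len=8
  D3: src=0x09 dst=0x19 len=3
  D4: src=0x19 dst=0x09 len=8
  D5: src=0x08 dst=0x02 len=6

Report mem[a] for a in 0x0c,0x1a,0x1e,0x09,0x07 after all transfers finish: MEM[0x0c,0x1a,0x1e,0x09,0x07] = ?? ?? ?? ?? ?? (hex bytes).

  after D0: wrote 8B at 0x06 = 40b4070e9c642be9
  after D1: wrote 4B at 0x04 = 43ffaa32
  after D2: wrote 8B at 0x02 = aa327d2452ebcd40
  after D3: wrote 3B at 0x19 = 409c64
  after D4: wrote 8B at 0x09 = 409c649c642be95f
  after D5: wrote 6B at 0x02 = cd409c649c64
query mem[0x0c]=0x9c, mem[0x1a]=0x9c, mem[0x1e]=0x2b, mem[0x09]=0x40, mem[0x07]=0x64

MEM[0x0c,0x1a,0x1e,0x09,0x07] = 9c 9c 2b 40 64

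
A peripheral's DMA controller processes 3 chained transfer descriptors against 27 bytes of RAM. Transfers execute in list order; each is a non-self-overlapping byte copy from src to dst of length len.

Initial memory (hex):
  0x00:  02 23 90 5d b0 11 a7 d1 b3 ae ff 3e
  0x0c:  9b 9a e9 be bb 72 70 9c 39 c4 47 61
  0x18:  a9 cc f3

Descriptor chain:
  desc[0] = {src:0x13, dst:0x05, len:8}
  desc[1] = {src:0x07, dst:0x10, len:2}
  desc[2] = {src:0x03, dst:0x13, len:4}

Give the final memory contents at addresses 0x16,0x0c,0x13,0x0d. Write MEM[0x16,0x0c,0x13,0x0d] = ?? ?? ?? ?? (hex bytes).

D0: mem[0x05..0x0c] <- [9c 39 c4 47 61 a9 cc f3]
D1: mem[0x10..0x11] <- [c4 47]
D2: mem[0x13..0x16] <- [5d b0 9c 39]
query mem[0x16]=0x39, mem[0x0c]=0xf3, mem[0x13]=0x5d, mem[0x0d]=0x9a

MEM[0x16,0x0c,0x13,0x0d] = 39 f3 5d 9a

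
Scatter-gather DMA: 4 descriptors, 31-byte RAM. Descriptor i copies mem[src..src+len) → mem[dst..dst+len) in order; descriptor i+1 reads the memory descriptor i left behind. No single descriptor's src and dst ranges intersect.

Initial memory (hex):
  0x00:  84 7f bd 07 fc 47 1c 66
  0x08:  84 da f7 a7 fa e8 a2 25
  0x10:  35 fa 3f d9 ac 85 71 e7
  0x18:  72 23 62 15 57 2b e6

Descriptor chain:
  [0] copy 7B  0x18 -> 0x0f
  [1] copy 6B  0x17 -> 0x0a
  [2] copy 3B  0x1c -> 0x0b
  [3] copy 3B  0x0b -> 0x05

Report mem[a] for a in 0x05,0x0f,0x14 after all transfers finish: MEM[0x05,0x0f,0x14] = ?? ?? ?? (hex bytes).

#0 dst[0x0f+7] := {0x72,0x23,0x62,0x15,0x57,0x2b,0xe6}
#1 dst[0x0a+6] := {0xe7,0x72,0x23,0x62,0x15,0x57}
#2 dst[0x0b+3] := {0x57,0x2b,0xe6}
#3 dst[0x05+3] := {0x57,0x2b,0xe6}
query mem[0x05]=0x57, mem[0x0f]=0x57, mem[0x14]=0x2b

MEM[0x05,0x0f,0x14] = 57 57 2b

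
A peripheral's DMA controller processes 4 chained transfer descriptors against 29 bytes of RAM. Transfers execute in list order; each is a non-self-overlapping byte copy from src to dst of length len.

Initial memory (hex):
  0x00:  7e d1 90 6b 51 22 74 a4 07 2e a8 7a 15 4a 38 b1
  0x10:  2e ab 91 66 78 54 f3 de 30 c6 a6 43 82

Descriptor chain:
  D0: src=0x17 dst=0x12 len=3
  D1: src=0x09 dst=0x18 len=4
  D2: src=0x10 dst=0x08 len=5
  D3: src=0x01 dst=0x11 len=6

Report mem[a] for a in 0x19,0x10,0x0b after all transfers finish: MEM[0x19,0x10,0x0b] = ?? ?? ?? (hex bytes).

MEM[0x19,0x10,0x0b] = a8 2e 30

  after D0: wrote 3B at 0x12 = de30c6
  after D1: wrote 4B at 0x18 = 2ea87a15
  after D2: wrote 5B at 0x08 = 2eabde30c6
  after D3: wrote 6B at 0x11 = d1906b512274
query mem[0x19]=0xa8, mem[0x10]=0x2e, mem[0x0b]=0x30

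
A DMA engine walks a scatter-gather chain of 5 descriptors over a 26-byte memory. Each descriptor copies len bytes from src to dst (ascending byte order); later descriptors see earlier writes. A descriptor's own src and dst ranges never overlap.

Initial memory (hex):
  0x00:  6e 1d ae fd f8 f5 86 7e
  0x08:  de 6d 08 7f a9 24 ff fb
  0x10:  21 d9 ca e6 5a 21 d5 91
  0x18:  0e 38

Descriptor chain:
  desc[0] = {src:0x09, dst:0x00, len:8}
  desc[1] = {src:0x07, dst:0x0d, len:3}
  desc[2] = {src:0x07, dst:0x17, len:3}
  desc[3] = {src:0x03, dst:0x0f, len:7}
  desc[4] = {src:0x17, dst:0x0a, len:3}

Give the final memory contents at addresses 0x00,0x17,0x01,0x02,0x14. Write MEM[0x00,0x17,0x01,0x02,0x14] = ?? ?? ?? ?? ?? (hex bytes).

MEM[0x00,0x17,0x01,0x02,0x14] = 6d 21 08 7f de

  after D0: wrote 8B at 0x00 = 6d087fa924fffb21
  after D1: wrote 3B at 0x0d = 21de6d
  after D2: wrote 3B at 0x17 = 21de6d
  after D3: wrote 7B at 0x0f = a924fffb21de6d
  after D4: wrote 3B at 0x0a = 21de6d
query mem[0x00]=0x6d, mem[0x17]=0x21, mem[0x01]=0x08, mem[0x02]=0x7f, mem[0x14]=0xde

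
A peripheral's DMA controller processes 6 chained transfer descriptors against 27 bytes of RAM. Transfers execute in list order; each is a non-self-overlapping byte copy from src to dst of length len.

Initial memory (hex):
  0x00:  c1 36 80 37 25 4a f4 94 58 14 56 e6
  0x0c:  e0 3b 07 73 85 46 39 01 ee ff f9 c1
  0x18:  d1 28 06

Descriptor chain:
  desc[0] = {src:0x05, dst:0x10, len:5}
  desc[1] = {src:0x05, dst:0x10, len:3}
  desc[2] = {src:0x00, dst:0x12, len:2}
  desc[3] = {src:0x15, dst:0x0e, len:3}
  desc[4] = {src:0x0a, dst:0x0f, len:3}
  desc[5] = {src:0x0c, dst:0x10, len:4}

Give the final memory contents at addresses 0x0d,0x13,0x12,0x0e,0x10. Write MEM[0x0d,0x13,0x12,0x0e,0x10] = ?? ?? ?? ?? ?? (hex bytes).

#0 dst[0x10+5] := {0x4a,0xf4,0x94,0x58,0x14}
#1 dst[0x10+3] := {0x4a,0xf4,0x94}
#2 dst[0x12+2] := {0xc1,0x36}
#3 dst[0x0e+3] := {0xff,0xf9,0xc1}
#4 dst[0x0f+3] := {0x56,0xe6,0xe0}
#5 dst[0x10+4] := {0xe0,0x3b,0xff,0x56}
query mem[0x0d]=0x3b, mem[0x13]=0x56, mem[0x12]=0xff, mem[0x0e]=0xff, mem[0x10]=0xe0

MEM[0x0d,0x13,0x12,0x0e,0x10] = 3b 56 ff ff e0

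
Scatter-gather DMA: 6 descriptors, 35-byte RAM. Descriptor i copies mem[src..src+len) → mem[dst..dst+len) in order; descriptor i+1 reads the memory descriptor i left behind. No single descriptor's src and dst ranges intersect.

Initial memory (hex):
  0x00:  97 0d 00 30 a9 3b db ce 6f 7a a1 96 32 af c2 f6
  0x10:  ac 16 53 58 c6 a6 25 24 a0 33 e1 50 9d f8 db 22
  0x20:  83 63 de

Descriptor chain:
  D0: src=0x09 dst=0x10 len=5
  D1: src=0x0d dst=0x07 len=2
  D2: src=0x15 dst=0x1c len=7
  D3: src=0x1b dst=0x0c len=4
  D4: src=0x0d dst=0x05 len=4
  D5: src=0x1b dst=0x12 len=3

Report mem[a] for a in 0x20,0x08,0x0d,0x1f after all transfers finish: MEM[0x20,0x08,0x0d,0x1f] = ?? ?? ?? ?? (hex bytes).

MEM[0x20,0x08,0x0d,0x1f] = 33 7a a6 a0

  after D0: wrote 5B at 0x10 = 7aa19632af
  after D1: wrote 2B at 0x07 = afc2
  after D2: wrote 7B at 0x1c = a62524a033e150
  after D3: wrote 4B at 0x0c = 50a62524
  after D4: wrote 4B at 0x05 = a625247a
  after D5: wrote 3B at 0x12 = 50a625
query mem[0x20]=0x33, mem[0x08]=0x7a, mem[0x0d]=0xa6, mem[0x1f]=0xa0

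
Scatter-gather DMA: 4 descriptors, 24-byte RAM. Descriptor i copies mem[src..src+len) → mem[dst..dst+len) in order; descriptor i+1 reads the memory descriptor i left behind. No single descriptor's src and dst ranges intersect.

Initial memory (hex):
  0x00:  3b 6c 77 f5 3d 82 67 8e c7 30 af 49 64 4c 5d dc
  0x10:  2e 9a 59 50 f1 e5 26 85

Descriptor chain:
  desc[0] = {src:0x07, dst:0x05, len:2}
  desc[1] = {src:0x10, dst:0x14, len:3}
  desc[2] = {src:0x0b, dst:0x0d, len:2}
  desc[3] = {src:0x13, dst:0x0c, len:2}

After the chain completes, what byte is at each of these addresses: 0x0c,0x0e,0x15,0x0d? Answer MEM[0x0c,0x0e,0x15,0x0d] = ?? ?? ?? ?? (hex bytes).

MEM[0x0c,0x0e,0x15,0x0d] = 50 64 9a 2e

  after D0: wrote 2B at 0x05 = 8ec7
  after D1: wrote 3B at 0x14 = 2e9a59
  after D2: wrote 2B at 0x0d = 4964
  after D3: wrote 2B at 0x0c = 502e
query mem[0x0c]=0x50, mem[0x0e]=0x64, mem[0x15]=0x9a, mem[0x0d]=0x2e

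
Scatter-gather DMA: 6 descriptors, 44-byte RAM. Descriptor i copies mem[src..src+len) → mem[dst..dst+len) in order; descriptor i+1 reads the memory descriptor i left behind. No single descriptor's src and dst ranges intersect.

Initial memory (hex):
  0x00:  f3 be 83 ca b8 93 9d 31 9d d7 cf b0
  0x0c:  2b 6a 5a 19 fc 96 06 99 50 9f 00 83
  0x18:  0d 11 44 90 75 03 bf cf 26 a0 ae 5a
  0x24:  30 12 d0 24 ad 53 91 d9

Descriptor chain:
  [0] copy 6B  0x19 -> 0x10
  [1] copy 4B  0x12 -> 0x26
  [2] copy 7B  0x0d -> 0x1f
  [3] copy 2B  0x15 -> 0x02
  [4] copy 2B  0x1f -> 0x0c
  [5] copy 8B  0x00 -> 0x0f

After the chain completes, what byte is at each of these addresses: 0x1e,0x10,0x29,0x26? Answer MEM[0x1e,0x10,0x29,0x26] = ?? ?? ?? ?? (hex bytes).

MEM[0x1e,0x10,0x29,0x26] = bf be bf 90

D0: mem[0x10..0x15] <- [11 44 90 75 03 bf]
D1: mem[0x26..0x29] <- [90 75 03 bf]
D2: mem[0x1f..0x25] <- [6a 5a 19 11 44 90 75]
D3: mem[0x02..0x03] <- [bf 00]
D4: mem[0x0c..0x0d] <- [6a 5a]
D5: mem[0x0f..0x16] <- [f3 be bf 00 b8 93 9d 31]
query mem[0x1e]=0xbf, mem[0x10]=0xbe, mem[0x29]=0xbf, mem[0x26]=0x90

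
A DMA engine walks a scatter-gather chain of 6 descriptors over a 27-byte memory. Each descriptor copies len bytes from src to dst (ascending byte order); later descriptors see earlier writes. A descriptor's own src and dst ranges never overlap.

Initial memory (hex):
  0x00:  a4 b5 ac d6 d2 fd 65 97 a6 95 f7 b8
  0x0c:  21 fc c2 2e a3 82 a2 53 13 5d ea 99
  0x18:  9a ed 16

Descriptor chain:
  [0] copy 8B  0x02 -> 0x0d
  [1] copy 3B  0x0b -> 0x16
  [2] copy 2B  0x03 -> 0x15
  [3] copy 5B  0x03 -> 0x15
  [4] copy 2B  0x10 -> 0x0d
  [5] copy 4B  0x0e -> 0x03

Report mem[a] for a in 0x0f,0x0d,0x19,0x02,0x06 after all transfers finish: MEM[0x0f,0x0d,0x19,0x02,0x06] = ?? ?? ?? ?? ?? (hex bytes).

  after D0: wrote 8B at 0x0d = acd6d2fd6597a695
  after D1: wrote 3B at 0x16 = b821ac
  after D2: wrote 2B at 0x15 = d6d2
  after D3: wrote 5B at 0x15 = d6d2fd6597
  after D4: wrote 2B at 0x0d = fd65
  after D5: wrote 4B at 0x03 = 65d2fd65
query mem[0x0f]=0xd2, mem[0x0d]=0xfd, mem[0x19]=0x97, mem[0x02]=0xac, mem[0x06]=0x65

MEM[0x0f,0x0d,0x19,0x02,0x06] = d2 fd 97 ac 65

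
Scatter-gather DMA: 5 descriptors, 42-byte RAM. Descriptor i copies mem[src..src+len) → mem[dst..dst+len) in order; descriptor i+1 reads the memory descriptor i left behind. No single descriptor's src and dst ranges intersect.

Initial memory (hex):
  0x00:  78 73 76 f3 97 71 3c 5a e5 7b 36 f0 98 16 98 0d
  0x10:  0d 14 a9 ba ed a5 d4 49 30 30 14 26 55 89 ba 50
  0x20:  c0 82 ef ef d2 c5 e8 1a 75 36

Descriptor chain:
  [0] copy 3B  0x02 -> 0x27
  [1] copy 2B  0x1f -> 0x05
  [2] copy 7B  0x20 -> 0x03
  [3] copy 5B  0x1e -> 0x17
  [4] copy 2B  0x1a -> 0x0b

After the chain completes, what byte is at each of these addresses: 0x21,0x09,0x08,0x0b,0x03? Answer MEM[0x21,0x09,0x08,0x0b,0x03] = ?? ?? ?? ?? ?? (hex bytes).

  after D0: wrote 3B at 0x27 = 76f397
  after D1: wrote 2B at 0x05 = 50c0
  after D2: wrote 7B at 0x03 = c082efefd2c5e8
  after D3: wrote 5B at 0x17 = ba50c082ef
  after D4: wrote 2B at 0x0b = 82ef
query mem[0x21]=0x82, mem[0x09]=0xe8, mem[0x08]=0xc5, mem[0x0b]=0x82, mem[0x03]=0xc0

MEM[0x21,0x09,0x08,0x0b,0x03] = 82 e8 c5 82 c0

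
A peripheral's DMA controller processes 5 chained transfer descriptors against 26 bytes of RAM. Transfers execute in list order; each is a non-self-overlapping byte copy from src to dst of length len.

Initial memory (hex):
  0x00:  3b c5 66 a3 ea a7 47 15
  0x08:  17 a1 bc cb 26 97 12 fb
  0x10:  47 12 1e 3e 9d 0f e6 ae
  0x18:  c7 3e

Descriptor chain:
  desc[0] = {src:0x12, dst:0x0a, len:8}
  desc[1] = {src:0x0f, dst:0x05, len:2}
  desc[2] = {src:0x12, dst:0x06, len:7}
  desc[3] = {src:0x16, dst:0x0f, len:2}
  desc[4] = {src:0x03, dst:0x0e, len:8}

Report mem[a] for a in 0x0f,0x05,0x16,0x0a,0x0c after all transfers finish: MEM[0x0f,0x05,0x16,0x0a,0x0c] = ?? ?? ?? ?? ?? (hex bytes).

MEM[0x0f,0x05,0x16,0x0a,0x0c] = ea ae e6 e6 c7

D0: mem[0x0a..0x11] <- [1e 3e 9d 0f e6 ae c7 3e]
D1: mem[0x05..0x06] <- [ae c7]
D2: mem[0x06..0x0c] <- [1e 3e 9d 0f e6 ae c7]
D3: mem[0x0f..0x10] <- [e6 ae]
D4: mem[0x0e..0x15] <- [a3 ea ae 1e 3e 9d 0f e6]
query mem[0x0f]=0xea, mem[0x05]=0xae, mem[0x16]=0xe6, mem[0x0a]=0xe6, mem[0x0c]=0xc7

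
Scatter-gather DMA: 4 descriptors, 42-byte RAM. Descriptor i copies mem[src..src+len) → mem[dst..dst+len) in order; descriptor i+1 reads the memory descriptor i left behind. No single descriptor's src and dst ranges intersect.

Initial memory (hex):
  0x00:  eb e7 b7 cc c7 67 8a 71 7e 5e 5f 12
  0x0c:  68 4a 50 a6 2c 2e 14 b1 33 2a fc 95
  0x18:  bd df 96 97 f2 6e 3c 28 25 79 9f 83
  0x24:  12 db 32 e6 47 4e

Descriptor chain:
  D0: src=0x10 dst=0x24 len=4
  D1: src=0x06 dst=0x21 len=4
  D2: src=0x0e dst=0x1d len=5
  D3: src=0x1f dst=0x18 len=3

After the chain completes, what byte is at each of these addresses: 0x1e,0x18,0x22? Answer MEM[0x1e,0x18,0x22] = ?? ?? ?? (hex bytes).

MEM[0x1e,0x18,0x22] = a6 2c 71

  after D0: wrote 4B at 0x24 = 2c2e14b1
  after D1: wrote 4B at 0x21 = 8a717e5e
  after D2: wrote 5B at 0x1d = 50a62c2e14
  after D3: wrote 3B at 0x18 = 2c2e14
query mem[0x1e]=0xa6, mem[0x18]=0x2c, mem[0x22]=0x71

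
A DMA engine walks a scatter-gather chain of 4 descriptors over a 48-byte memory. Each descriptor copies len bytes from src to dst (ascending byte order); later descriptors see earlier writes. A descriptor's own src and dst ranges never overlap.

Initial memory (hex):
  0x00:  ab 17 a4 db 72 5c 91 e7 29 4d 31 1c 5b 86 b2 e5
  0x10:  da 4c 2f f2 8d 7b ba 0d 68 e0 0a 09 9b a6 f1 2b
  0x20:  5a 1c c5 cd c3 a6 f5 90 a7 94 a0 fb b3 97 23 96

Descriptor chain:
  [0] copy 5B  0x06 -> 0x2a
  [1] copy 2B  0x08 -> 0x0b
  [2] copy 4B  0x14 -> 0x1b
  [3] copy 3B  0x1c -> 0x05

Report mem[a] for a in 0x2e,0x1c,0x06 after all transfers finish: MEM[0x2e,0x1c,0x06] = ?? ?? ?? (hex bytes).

D0: mem[0x2a..0x2e] <- [91 e7 29 4d 31]
D1: mem[0x0b..0x0c] <- [29 4d]
D2: mem[0x1b..0x1e] <- [8d 7b ba 0d]
D3: mem[0x05..0x07] <- [7b ba 0d]
query mem[0x2e]=0x31, mem[0x1c]=0x7b, mem[0x06]=0xba

MEM[0x2e,0x1c,0x06] = 31 7b ba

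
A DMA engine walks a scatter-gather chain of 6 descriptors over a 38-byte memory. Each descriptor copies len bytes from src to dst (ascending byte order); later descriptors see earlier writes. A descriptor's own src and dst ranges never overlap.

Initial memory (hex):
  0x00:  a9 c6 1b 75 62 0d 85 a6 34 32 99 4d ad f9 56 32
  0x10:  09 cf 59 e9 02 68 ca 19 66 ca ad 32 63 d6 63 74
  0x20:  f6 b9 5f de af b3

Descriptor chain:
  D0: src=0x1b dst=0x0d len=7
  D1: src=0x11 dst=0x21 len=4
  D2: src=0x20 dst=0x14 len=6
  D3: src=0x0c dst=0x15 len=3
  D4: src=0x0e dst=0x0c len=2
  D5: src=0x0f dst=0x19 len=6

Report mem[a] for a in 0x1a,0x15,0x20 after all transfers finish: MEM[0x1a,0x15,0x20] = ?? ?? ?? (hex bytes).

MEM[0x1a,0x15,0x20] = 63 ad f6

  after D0: wrote 7B at 0x0d = 3263d66374f6b9
  after D1: wrote 4B at 0x21 = 74f6b902
  after D2: wrote 6B at 0x14 = f674f6b902b3
  after D3: wrote 3B at 0x15 = ad3263
  after D4: wrote 2B at 0x0c = 63d6
  after D5: wrote 6B at 0x19 = d66374f6b9f6
query mem[0x1a]=0x63, mem[0x15]=0xad, mem[0x20]=0xf6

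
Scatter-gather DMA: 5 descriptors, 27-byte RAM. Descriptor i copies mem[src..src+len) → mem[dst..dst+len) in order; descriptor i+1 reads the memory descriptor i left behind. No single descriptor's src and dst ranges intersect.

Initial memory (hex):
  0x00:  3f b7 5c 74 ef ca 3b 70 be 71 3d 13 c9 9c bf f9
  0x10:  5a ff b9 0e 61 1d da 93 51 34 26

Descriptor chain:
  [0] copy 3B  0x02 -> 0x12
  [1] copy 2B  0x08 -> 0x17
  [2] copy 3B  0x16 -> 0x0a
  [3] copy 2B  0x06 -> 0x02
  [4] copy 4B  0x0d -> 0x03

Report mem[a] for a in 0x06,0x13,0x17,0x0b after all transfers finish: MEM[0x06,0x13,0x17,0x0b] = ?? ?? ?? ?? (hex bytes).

MEM[0x06,0x13,0x17,0x0b] = 5a 74 be be

  after D0: wrote 3B at 0x12 = 5c74ef
  after D1: wrote 2B at 0x17 = be71
  after D2: wrote 3B at 0x0a = dabe71
  after D3: wrote 2B at 0x02 = 3b70
  after D4: wrote 4B at 0x03 = 9cbff95a
query mem[0x06]=0x5a, mem[0x13]=0x74, mem[0x17]=0xbe, mem[0x0b]=0xbe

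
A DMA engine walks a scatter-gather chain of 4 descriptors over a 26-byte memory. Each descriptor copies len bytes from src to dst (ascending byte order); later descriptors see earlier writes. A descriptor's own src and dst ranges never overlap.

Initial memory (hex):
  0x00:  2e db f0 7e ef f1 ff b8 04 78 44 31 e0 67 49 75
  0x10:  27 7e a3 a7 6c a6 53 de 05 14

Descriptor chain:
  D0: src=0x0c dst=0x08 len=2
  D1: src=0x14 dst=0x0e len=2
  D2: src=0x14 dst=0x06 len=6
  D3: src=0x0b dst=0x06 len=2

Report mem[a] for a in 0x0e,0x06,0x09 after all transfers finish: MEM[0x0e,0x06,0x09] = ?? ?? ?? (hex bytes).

#0 dst[0x08+2] := {0xe0,0x67}
#1 dst[0x0e+2] := {0x6c,0xa6}
#2 dst[0x06+6] := {0x6c,0xa6,0x53,0xde,0x05,0x14}
#3 dst[0x06+2] := {0x14,0xe0}
query mem[0x0e]=0x6c, mem[0x06]=0x14, mem[0x09]=0xde

MEM[0x0e,0x06,0x09] = 6c 14 de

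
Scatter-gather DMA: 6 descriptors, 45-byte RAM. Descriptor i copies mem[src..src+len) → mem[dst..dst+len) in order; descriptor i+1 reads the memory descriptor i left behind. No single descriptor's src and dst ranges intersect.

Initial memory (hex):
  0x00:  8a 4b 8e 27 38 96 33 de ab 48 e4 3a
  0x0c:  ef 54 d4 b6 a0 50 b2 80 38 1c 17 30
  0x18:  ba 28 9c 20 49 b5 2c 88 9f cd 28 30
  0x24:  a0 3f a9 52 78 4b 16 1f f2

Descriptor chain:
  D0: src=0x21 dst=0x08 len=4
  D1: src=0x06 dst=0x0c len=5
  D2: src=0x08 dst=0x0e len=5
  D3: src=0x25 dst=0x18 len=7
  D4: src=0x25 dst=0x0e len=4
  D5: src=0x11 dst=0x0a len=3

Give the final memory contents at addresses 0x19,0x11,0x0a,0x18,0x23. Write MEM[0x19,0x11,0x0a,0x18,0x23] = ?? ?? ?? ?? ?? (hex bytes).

MEM[0x19,0x11,0x0a,0x18,0x23] = a9 78 78 3f 30

[0] 0x21->0x08 len=4 : cd 28 30 a0
[1] 0x06->0x0c len=5 : 33 de cd 28 30
[2] 0x08->0x0e len=5 : cd 28 30 a0 33
[3] 0x25->0x18 len=7 : 3f a9 52 78 4b 16 1f
[4] 0x25->0x0e len=4 : 3f a9 52 78
[5] 0x11->0x0a len=3 : 78 33 80
query mem[0x19]=0xa9, mem[0x11]=0x78, mem[0x0a]=0x78, mem[0x18]=0x3f, mem[0x23]=0x30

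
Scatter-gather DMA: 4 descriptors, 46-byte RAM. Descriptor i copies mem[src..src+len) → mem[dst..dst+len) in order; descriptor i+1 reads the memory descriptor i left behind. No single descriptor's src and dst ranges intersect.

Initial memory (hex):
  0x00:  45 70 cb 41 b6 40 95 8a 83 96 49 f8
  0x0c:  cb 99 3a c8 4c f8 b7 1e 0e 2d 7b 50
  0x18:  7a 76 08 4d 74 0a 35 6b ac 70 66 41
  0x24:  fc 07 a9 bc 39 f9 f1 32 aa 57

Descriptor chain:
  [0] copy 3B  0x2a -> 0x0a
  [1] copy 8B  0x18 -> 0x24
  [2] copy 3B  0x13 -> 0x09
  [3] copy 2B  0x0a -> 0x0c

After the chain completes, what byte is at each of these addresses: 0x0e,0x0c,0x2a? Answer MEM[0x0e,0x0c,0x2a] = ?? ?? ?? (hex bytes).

[0] 0x2a->0x0a len=3 : f1 32 aa
[1] 0x18->0x24 len=8 : 7a 76 08 4d 74 0a 35 6b
[2] 0x13->0x09 len=3 : 1e 0e 2d
[3] 0x0a->0x0c len=2 : 0e 2d
query mem[0x0e]=0x3a, mem[0x0c]=0x0e, mem[0x2a]=0x35

MEM[0x0e,0x0c,0x2a] = 3a 0e 35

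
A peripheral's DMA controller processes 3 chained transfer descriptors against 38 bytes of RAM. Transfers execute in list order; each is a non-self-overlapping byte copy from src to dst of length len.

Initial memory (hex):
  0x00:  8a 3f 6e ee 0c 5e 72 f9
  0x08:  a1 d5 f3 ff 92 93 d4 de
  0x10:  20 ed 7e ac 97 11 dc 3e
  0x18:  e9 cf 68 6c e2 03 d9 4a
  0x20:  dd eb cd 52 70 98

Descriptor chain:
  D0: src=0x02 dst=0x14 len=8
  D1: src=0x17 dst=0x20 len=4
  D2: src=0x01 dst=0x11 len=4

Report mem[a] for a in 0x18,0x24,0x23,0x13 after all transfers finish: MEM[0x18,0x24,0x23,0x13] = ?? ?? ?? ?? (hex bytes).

MEM[0x18,0x24,0x23,0x13] = 72 70 a1 ee

#0 dst[0x14+8] := {0x6e,0xee,0x0c,0x5e,0x72,0xf9,0xa1,0xd5}
#1 dst[0x20+4] := {0x5e,0x72,0xf9,0xa1}
#2 dst[0x11+4] := {0x3f,0x6e,0xee,0x0c}
query mem[0x18]=0x72, mem[0x24]=0x70, mem[0x23]=0xa1, mem[0x13]=0xee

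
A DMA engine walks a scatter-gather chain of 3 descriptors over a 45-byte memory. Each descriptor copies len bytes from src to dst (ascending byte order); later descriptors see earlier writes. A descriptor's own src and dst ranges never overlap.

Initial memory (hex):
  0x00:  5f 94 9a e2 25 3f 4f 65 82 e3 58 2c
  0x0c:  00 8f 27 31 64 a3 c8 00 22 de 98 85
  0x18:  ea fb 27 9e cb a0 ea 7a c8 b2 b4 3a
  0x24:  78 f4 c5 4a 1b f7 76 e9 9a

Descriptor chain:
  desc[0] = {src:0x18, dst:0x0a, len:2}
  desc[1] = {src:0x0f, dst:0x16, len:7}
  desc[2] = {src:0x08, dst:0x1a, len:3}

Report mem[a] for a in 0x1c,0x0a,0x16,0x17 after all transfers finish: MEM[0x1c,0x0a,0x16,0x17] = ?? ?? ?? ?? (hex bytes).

MEM[0x1c,0x0a,0x16,0x17] = ea ea 31 64

  after D0: wrote 2B at 0x0a = eafb
  after D1: wrote 7B at 0x16 = 3164a3c80022de
  after D2: wrote 3B at 0x1a = 82e3ea
query mem[0x1c]=0xea, mem[0x0a]=0xea, mem[0x16]=0x31, mem[0x17]=0x64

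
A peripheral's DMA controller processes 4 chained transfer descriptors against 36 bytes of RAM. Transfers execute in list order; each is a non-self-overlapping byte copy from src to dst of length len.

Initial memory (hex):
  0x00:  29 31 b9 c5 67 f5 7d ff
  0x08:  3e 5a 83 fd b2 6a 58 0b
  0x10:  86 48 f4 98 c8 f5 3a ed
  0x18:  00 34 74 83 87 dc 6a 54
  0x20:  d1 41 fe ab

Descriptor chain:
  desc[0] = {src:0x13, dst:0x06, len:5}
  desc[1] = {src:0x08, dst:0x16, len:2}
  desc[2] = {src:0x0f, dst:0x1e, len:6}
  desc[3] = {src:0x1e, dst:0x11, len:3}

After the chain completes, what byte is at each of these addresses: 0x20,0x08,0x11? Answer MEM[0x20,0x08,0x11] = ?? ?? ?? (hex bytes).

MEM[0x20,0x08,0x11] = 48 f5 0b

D0: mem[0x06..0x0a] <- [98 c8 f5 3a ed]
D1: mem[0x16..0x17] <- [f5 3a]
D2: mem[0x1e..0x23] <- [0b 86 48 f4 98 c8]
D3: mem[0x11..0x13] <- [0b 86 48]
query mem[0x20]=0x48, mem[0x08]=0xf5, mem[0x11]=0x0b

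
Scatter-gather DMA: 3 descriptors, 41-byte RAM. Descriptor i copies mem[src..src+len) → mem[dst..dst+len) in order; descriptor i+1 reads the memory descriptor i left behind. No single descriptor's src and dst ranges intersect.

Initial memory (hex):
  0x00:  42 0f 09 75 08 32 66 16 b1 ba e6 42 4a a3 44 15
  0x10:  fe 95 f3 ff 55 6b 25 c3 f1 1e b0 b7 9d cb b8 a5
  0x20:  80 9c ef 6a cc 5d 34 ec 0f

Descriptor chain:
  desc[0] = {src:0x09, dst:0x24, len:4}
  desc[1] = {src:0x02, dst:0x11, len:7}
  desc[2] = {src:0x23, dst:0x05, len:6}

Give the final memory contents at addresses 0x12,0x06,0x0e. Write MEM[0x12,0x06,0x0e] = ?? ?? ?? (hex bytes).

D0: mem[0x24..0x27] <- [ba e6 42 4a]
D1: mem[0x11..0x17] <- [09 75 08 32 66 16 b1]
D2: mem[0x05..0x0a] <- [6a ba e6 42 4a 0f]
query mem[0x12]=0x75, mem[0x06]=0xba, mem[0x0e]=0x44

MEM[0x12,0x06,0x0e] = 75 ba 44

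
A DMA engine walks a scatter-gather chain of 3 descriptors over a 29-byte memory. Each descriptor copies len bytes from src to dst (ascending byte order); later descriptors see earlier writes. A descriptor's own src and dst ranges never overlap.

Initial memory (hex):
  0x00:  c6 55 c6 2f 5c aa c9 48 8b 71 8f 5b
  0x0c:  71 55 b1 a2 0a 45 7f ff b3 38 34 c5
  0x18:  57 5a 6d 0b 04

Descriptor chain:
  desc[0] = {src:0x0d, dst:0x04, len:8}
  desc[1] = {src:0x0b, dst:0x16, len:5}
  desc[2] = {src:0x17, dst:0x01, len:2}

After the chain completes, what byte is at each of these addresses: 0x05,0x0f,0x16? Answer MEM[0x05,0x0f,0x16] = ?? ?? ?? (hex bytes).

#0 dst[0x04+8] := {0x55,0xb1,0xa2,0x0a,0x45,0x7f,0xff,0xb3}
#1 dst[0x16+5] := {0xb3,0x71,0x55,0xb1,0xa2}
#2 dst[0x01+2] := {0x71,0x55}
query mem[0x05]=0xb1, mem[0x0f]=0xa2, mem[0x16]=0xb3

MEM[0x05,0x0f,0x16] = b1 a2 b3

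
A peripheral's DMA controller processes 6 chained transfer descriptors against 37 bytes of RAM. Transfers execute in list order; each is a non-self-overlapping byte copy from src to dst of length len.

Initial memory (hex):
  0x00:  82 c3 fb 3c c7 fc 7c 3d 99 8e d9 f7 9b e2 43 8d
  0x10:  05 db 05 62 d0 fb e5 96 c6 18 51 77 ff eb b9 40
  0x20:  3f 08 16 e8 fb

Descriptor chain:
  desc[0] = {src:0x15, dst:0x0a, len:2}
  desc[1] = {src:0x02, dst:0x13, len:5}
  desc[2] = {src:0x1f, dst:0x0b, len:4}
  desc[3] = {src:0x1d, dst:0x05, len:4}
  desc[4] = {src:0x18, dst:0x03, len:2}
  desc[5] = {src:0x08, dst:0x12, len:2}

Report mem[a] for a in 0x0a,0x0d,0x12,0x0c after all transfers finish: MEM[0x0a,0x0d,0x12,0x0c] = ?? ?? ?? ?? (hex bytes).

MEM[0x0a,0x0d,0x12,0x0c] = fb 08 3f 3f

  after D0: wrote 2B at 0x0a = fbe5
  after D1: wrote 5B at 0x13 = fb3cc7fc7c
  after D2: wrote 4B at 0x0b = 403f0816
  after D3: wrote 4B at 0x05 = ebb9403f
  after D4: wrote 2B at 0x03 = c618
  after D5: wrote 2B at 0x12 = 3f8e
query mem[0x0a]=0xfb, mem[0x0d]=0x08, mem[0x12]=0x3f, mem[0x0c]=0x3f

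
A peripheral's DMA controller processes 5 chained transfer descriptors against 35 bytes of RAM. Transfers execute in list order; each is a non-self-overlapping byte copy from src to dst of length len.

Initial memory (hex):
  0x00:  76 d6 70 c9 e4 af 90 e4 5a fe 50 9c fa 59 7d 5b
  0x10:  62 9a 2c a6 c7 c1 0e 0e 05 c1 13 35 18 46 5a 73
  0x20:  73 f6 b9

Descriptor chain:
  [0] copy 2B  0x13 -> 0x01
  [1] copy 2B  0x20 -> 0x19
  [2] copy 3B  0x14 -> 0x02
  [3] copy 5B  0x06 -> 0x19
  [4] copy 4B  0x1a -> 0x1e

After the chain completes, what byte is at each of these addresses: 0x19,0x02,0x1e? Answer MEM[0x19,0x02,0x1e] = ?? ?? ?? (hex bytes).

MEM[0x19,0x02,0x1e] = 90 c7 e4

D0: mem[0x01..0x02] <- [a6 c7]
D1: mem[0x19..0x1a] <- [73 f6]
D2: mem[0x02..0x04] <- [c7 c1 0e]
D3: mem[0x19..0x1d] <- [90 e4 5a fe 50]
D4: mem[0x1e..0x21] <- [e4 5a fe 50]
query mem[0x19]=0x90, mem[0x02]=0xc7, mem[0x1e]=0xe4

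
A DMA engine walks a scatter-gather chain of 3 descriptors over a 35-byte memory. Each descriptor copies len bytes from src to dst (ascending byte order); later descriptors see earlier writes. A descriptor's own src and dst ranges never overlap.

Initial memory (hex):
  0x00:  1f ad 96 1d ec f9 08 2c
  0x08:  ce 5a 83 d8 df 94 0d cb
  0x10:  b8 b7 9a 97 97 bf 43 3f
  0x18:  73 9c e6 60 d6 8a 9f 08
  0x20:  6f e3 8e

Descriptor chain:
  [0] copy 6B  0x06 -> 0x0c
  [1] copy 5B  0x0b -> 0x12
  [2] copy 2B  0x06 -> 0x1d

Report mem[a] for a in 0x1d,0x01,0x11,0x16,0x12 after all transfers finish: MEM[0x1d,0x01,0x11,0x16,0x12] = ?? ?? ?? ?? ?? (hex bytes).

D0: mem[0x0c..0x11] <- [08 2c ce 5a 83 d8]
D1: mem[0x12..0x16] <- [d8 08 2c ce 5a]
D2: mem[0x1d..0x1e] <- [08 2c]
query mem[0x1d]=0x08, mem[0x01]=0xad, mem[0x11]=0xd8, mem[0x16]=0x5a, mem[0x12]=0xd8

MEM[0x1d,0x01,0x11,0x16,0x12] = 08 ad d8 5a d8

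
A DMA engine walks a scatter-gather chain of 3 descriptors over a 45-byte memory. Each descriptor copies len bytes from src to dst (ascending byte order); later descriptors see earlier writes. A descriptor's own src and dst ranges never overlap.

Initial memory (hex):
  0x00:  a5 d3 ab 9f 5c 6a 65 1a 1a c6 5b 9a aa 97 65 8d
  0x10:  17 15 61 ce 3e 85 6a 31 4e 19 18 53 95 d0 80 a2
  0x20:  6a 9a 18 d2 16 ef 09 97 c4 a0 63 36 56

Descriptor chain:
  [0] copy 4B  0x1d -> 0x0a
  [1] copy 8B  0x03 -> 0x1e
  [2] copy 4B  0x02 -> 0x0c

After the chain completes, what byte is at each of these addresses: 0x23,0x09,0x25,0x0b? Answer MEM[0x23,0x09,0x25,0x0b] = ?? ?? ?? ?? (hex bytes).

MEM[0x23,0x09,0x25,0x0b] = 1a c6 d0 80

[0] 0x1d->0x0a len=4 : d0 80 a2 6a
[1] 0x03->0x1e len=8 : 9f 5c 6a 65 1a 1a c6 d0
[2] 0x02->0x0c len=4 : ab 9f 5c 6a
query mem[0x23]=0x1a, mem[0x09]=0xc6, mem[0x25]=0xd0, mem[0x0b]=0x80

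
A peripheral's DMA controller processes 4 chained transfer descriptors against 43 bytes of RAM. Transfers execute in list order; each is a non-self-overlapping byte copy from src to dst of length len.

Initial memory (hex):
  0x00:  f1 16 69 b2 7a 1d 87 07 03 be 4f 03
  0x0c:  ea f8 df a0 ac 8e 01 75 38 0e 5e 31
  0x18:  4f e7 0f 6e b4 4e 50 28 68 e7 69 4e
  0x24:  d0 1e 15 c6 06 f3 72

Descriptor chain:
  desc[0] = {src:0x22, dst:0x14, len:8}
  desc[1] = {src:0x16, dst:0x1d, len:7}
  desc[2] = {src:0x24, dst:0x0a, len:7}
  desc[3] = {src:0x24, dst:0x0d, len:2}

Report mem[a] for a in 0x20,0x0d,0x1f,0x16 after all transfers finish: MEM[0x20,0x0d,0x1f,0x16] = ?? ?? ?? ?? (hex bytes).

[0] 0x22->0x14 len=8 : 69 4e d0 1e 15 c6 06 f3
[1] 0x16->0x1d len=7 : d0 1e 15 c6 06 f3 b4
[2] 0x24->0x0a len=7 : d0 1e 15 c6 06 f3 72
[3] 0x24->0x0d len=2 : d0 1e
query mem[0x20]=0xc6, mem[0x0d]=0xd0, mem[0x1f]=0x15, mem[0x16]=0xd0

MEM[0x20,0x0d,0x1f,0x16] = c6 d0 15 d0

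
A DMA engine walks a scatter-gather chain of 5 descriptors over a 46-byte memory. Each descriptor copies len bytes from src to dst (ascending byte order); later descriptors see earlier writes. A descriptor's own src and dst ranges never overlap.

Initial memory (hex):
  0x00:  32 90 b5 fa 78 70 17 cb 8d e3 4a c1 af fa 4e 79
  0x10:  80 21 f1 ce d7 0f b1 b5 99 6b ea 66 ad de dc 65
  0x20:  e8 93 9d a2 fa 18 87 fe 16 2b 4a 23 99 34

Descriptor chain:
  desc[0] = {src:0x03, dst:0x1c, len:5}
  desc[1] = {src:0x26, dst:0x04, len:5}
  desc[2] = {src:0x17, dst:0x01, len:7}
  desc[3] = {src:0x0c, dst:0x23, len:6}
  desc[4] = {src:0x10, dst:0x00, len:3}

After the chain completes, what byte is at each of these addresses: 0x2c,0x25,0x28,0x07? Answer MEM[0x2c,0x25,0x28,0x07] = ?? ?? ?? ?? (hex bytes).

MEM[0x2c,0x25,0x28,0x07] = 99 4e 21 78

  after D0: wrote 5B at 0x1c = fa787017cb
  after D1: wrote 5B at 0x04 = 87fe162b4a
  after D2: wrote 7B at 0x01 = b5996bea66fa78
  after D3: wrote 6B at 0x23 = affa4e798021
  after D4: wrote 3B at 0x00 = 8021f1
query mem[0x2c]=0x99, mem[0x25]=0x4e, mem[0x28]=0x21, mem[0x07]=0x78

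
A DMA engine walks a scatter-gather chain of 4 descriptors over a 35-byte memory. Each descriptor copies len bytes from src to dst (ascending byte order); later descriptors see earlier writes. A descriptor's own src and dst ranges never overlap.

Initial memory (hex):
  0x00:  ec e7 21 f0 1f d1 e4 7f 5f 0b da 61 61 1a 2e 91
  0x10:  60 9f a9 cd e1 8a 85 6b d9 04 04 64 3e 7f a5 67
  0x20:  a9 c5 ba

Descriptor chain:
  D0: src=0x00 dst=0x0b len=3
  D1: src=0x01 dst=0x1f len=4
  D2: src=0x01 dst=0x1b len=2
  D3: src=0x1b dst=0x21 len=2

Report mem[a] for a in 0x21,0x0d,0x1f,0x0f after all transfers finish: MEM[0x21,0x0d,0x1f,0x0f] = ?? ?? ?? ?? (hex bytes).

MEM[0x21,0x0d,0x1f,0x0f] = e7 21 e7 91

D0: mem[0x0b..0x0d] <- [ec e7 21]
D1: mem[0x1f..0x22] <- [e7 21 f0 1f]
D2: mem[0x1b..0x1c] <- [e7 21]
D3: mem[0x21..0x22] <- [e7 21]
query mem[0x21]=0xe7, mem[0x0d]=0x21, mem[0x1f]=0xe7, mem[0x0f]=0x91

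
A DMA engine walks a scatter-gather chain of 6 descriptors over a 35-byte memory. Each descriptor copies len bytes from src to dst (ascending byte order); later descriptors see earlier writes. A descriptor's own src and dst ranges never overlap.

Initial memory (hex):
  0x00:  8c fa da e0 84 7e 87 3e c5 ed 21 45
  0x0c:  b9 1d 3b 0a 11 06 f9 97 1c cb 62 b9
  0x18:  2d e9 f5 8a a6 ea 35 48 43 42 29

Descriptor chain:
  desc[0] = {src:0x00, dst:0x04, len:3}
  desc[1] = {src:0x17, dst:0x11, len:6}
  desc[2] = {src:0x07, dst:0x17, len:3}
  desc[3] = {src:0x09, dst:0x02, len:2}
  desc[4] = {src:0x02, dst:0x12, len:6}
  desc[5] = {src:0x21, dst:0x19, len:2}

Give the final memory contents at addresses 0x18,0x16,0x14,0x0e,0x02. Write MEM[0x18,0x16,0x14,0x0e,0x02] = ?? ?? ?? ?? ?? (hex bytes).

#0 dst[0x04+3] := {0x8c,0xfa,0xda}
#1 dst[0x11+6] := {0xb9,0x2d,0xe9,0xf5,0x8a,0xa6}
#2 dst[0x17+3] := {0x3e,0xc5,0xed}
#3 dst[0x02+2] := {0xed,0x21}
#4 dst[0x12+6] := {0xed,0x21,0x8c,0xfa,0xda,0x3e}
#5 dst[0x19+2] := {0x42,0x29}
query mem[0x18]=0xc5, mem[0x16]=0xda, mem[0x14]=0x8c, mem[0x0e]=0x3b, mem[0x02]=0xed

MEM[0x18,0x16,0x14,0x0e,0x02] = c5 da 8c 3b ed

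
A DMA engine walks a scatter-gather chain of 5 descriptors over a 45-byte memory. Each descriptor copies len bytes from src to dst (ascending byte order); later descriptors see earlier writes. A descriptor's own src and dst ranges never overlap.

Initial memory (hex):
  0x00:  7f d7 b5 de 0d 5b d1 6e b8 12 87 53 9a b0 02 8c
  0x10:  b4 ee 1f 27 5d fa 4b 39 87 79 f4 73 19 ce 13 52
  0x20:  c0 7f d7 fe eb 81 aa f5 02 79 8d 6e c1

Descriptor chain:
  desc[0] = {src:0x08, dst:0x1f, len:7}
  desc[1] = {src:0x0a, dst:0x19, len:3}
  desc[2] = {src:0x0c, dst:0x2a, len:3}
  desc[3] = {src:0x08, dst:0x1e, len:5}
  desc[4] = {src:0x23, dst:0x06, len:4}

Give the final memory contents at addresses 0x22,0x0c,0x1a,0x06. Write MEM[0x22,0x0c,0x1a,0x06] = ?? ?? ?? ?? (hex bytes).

MEM[0x22,0x0c,0x1a,0x06] = 9a 9a 53 9a

D0: mem[0x1f..0x25] <- [b8 12 87 53 9a b0 02]
D1: mem[0x19..0x1b] <- [87 53 9a]
D2: mem[0x2a..0x2c] <- [9a b0 02]
D3: mem[0x1e..0x22] <- [b8 12 87 53 9a]
D4: mem[0x06..0x09] <- [9a b0 02 aa]
query mem[0x22]=0x9a, mem[0x0c]=0x9a, mem[0x1a]=0x53, mem[0x06]=0x9a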